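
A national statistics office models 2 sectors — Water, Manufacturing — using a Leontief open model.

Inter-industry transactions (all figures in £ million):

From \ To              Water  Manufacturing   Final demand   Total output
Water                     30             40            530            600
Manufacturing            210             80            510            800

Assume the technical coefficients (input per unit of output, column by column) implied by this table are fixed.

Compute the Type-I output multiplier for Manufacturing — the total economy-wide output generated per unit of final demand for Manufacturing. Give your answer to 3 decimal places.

m_M = 1.194

Technical coefficients a_ij = z_ij / X_j:
  a_WW = 30/600 = 0.05, a_MW = 210/600 = 0.35
  a_WM = 40/800 = 0.05, a_MM = 80/800 = 0.10
I − A =
  [   0.95    -0.05]
  [  -0.35     0.90]
det(I−A) = (0.95)(0.90) − (-0.05)(-0.35) = 0.8375
adj(I−A) = [[0.90, 0.05], [0.35, 0.95]]
(I − A)⁻¹ = adj(I−A) / det(I−A) ≈
  [   1.0746     0.0597]
  [   0.4179     1.1343]
The output multiplier for sector j is the column-j sum of the Leontief inverse (I − A)⁻¹ = adj(I−A) / det(I−A).
Column M of adj(I−A): (0.05, 0.95); det(I−A) = 0.8375.
m_M = (0.05 + 0.95) / 0.8375 = 1.00 / 0.8375 ≈ 1.194.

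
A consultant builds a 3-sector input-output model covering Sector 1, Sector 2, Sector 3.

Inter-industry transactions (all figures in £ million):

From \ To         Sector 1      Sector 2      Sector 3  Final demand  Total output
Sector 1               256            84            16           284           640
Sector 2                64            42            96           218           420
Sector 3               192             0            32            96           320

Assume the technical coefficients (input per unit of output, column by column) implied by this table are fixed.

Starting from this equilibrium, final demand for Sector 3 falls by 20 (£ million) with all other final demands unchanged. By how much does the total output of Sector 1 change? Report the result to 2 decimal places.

Technical coefficients a_ij = z_ij / X_j:
  a_11 = 256/640 = 0.40, a_21 = 64/640 = 0.10, a_31 = 192/640 = 0.30
  a_12 = 84/420 = 0.20, a_22 = 42/420 = 0.10, a_32 = 0/420 = 0.00
  a_13 = 16/320 = 0.05, a_23 = 96/320 = 0.30, a_33 = 32/320 = 0.10
I − A =
  [   0.60    -0.20    -0.05]
  [  -0.10     0.90    -0.30]
  [  -0.30     0.00     0.90]
Cofactors of I−A, C_ij = (−1)^(i+j)·(minor ij) (rows/columns in the sector order above):
  C_11 = (0.90)(0.90) − (-0.30)(0.00) = 0.8100
  C_12 = −[(-0.10)(0.90) − (-0.30)(-0.30)] = 0.1800
  C_13 = (-0.10)(0.00) − (0.90)(-0.30) = 0.2700
  C_21 = −[(-0.20)(0.90) − (-0.05)(0.00)] = 0.1800
  C_22 = (0.60)(0.90) − (-0.05)(-0.30) = 0.5250
  C_23 = −[(0.60)(0.00) − (-0.20)(-0.30)] = 0.0600
  C_31 = (-0.20)(-0.30) − (-0.05)(0.90) = 0.1050
  C_32 = −[(0.60)(-0.30) − (-0.05)(-0.10)] = 0.1850
  C_33 = (0.60)(0.90) − (-0.20)(-0.10) = 0.5200
det(I−A) = Σ_j (I−A)_1j·C_1j = (0.60)(0.8100) + (-0.20)(0.1800) + (-0.05)(0.2700) = 0.4365
adj(I−A) = Cᵀ =
  [ 0.8100   0.1800   0.1050]
  [ 0.1800   0.5250   0.1850]
  [ 0.2700   0.0600   0.5200]
(I − A)⁻¹ = adj(I−A) / det(I−A) ≈
  [   1.8557     0.4124     0.2405]
  [   0.4124     1.2027     0.4238]
  [   0.6186     0.1375     1.1913]
Δx = (I − A)⁻¹ Δd with Δd having -20 in the Sector 3 component and 0 elsewhere.
So Δx_1 = L_13 · (-20), where L_13 = adj(I−A)_13 / det(I−A) = 0.1050 / 0.4365.
Δx_1 = 0.1050 × (-20) / 0.4365 = -2.10 / 0.4365 ≈ -4.81.

Δx_1 = -4.81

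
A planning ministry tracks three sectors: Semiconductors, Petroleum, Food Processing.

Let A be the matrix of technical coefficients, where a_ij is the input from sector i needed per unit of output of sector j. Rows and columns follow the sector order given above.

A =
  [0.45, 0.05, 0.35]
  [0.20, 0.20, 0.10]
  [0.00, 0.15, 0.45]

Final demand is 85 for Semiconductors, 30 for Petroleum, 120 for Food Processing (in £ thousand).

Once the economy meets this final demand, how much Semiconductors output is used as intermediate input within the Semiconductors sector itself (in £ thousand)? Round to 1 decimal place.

z_SS = 150.3

I − A =
  [   0.55    -0.05    -0.35]
  [  -0.20     0.80    -0.10]
  [   0.00    -0.15     0.55]
Cofactors of I−A, C_ij = (−1)^(i+j)·(minor ij) (rows/columns in the sector order above):
  C_11 = (0.80)(0.55) − (-0.10)(-0.15) = 0.4250
  C_12 = −[(-0.20)(0.55) − (-0.10)(0.00)] = 0.1100
  C_13 = (-0.20)(-0.15) − (0.80)(0.00) = 0.0300
  C_21 = −[(-0.05)(0.55) − (-0.35)(-0.15)] = 0.0800
  C_22 = (0.55)(0.55) − (-0.35)(0.00) = 0.3025
  C_23 = −[(0.55)(-0.15) − (-0.05)(0.00)] = 0.0825
  C_31 = (-0.05)(-0.10) − (-0.35)(0.80) = 0.2850
  C_32 = −[(0.55)(-0.10) − (-0.35)(-0.20)] = 0.1250
  C_33 = (0.55)(0.80) − (-0.05)(-0.20) = 0.4300
det(I−A) = Σ_j (I−A)_1j·C_1j = (0.55)(0.4250) + (-0.05)(0.1100) + (-0.35)(0.0300) = 0.21775
adj(I−A) = Cᵀ =
  [ 0.4250   0.0800   0.2850]
  [ 0.1100   0.3025   0.1250]
  [ 0.0300   0.0825   0.4300]
(I − A)⁻¹ = adj(I−A) / det(I−A) ≈
  [   1.9518     0.3674     1.3088]
  [   0.5052     1.3892     0.5741]
  [   0.1378     0.3789     1.9747]
First solve x = (I − A)⁻¹ d = adj(I−A)·d / det(I−A); in particular x_S = (0.4250·85 + 0.0800·30 + 0.2850·120) / 0.21775 = 72.725 / 0.21775 ≈ 333.984.
Intermediate flow from S to S: z_SS = a_SS · x_S = 0.45 × 72.725 / 0.21775 = 32.72625 / 0.21775 ≈ 150.3.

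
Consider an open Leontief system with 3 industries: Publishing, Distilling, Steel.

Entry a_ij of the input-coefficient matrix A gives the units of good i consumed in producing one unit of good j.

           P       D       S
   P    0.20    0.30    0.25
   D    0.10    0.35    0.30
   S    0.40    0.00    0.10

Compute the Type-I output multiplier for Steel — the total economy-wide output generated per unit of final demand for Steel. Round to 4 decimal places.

I − A =
  [   0.80    -0.30    -0.25]
  [  -0.10     0.65    -0.30]
  [  -0.40     0.00     0.90]
Cofactors of I−A, C_ij = (−1)^(i+j)·(minor ij) (rows/columns in the sector order above):
  C_11 = (0.65)(0.90) − (-0.30)(0.00) = 0.5850
  C_12 = −[(-0.10)(0.90) − (-0.30)(-0.40)] = 0.2100
  C_13 = (-0.10)(0.00) − (0.65)(-0.40) = 0.2600
  C_21 = −[(-0.30)(0.90) − (-0.25)(0.00)] = 0.2700
  C_22 = (0.80)(0.90) − (-0.25)(-0.40) = 0.6200
  C_23 = −[(0.80)(0.00) − (-0.30)(-0.40)] = 0.1200
  C_31 = (-0.30)(-0.30) − (-0.25)(0.65) = 0.2525
  C_32 = −[(0.80)(-0.30) − (-0.25)(-0.10)] = 0.2650
  C_33 = (0.80)(0.65) − (-0.30)(-0.10) = 0.4900
det(I−A) = Σ_j (I−A)_1j·C_1j = (0.80)(0.5850) + (-0.30)(0.2100) + (-0.25)(0.2600) = 0.3400
adj(I−A) = Cᵀ =
  [ 0.5850   0.2700   0.2525]
  [ 0.2100   0.6200   0.2650]
  [ 0.2600   0.1200   0.4900]
(I − A)⁻¹ = adj(I−A) / det(I−A) ≈
  [   1.72059     0.79412     0.74265]
  [   0.61765     1.82353     0.77941]
  [   0.76471     0.35294     1.44118]
The output multiplier for sector j is the column-j sum of the Leontief inverse (I − A)⁻¹ = adj(I−A) / det(I−A).
Column S of adj(I−A): (0.2525, 0.2650, 0.4900); det(I−A) = 0.3400.
m_S = (0.2525 + 0.2650 + 0.4900) / 0.3400 = 1.0075 / 0.3400 ≈ 2.9632.

m_S = 2.9632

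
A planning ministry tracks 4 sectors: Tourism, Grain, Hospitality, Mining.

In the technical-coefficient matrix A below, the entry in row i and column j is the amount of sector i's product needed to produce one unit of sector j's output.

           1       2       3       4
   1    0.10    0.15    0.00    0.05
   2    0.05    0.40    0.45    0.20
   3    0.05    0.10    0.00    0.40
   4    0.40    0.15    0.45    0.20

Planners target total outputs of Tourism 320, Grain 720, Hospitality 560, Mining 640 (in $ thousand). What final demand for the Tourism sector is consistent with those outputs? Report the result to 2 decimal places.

d_1 = 148.00

I − A =
  [   0.90    -0.15     0.00    -0.05]
  [  -0.05     0.60    -0.45    -0.20]
  [  -0.05    -0.10     1.00    -0.40]
  [  -0.40    -0.15    -0.45     0.80]
d = (I − A) x:
  d_1 = (+0.90)·320 + (-0.15)·720 + (+0.00)·560 + (-0.05)·640 = 148.00
  d_2 = (-0.05)·320 + (+0.60)·720 + (-0.45)·560 + (-0.20)·640 = 36.00
  d_3 = (-0.05)·320 + (-0.10)·720 + (+1.00)·560 + (-0.40)·640 = 216.00
  d_4 = (-0.40)·320 + (-0.15)·720 + (-0.45)·560 + (+0.80)·640 = 24.00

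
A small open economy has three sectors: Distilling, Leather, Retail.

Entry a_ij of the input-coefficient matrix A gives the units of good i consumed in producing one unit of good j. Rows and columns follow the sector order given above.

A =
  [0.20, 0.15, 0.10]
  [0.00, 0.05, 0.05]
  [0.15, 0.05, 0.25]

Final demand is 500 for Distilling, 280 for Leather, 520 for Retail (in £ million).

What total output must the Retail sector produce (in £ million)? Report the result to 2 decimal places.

x_3 = 875.73

I − A =
  [   0.80    -0.15    -0.10]
  [   0.00     0.95    -0.05]
  [  -0.15    -0.05     0.75]
Cofactors of I−A, C_ij = (−1)^(i+j)·(minor ij) (rows/columns in the sector order above):
  C_11 = (0.95)(0.75) − (-0.05)(-0.05) = 0.7100
  C_12 = −[(0.00)(0.75) − (-0.05)(-0.15)] = 0.0075
  C_13 = (0.00)(-0.05) − (0.95)(-0.15) = 0.1425
  C_21 = −[(-0.15)(0.75) − (-0.10)(-0.05)] = 0.1175
  C_22 = (0.80)(0.75) − (-0.10)(-0.15) = 0.5850
  C_23 = −[(0.80)(-0.05) − (-0.15)(-0.15)] = 0.0625
  C_31 = (-0.15)(-0.05) − (-0.10)(0.95) = 0.1025
  C_32 = −[(0.80)(-0.05) − (-0.10)(0.00)] = 0.0400
  C_33 = (0.80)(0.95) − (-0.15)(0.00) = 0.7600
det(I−A) = Σ_j (I−A)_1j·C_1j = (0.80)(0.7100) + (-0.15)(0.0075) + (-0.10)(0.1425) = 0.552625
adj(I−A) = Cᵀ =
  [ 0.7100   0.1175   0.1025]
  [ 0.0075   0.5850   0.0400]
  [ 0.1425   0.0625   0.7600]
(I − A)⁻¹ = adj(I−A) / det(I−A) ≈
  [   1.2848     0.2126     0.1855]
  [   0.0136     1.0586     0.0724]
  [   0.2579     0.1131     1.3753]
x = (I − A)⁻¹ d = adj(I−A)·d / det(I−A), with det(I−A) = 0.552625:
  x_1 = (0.7100·500 + 0.1175·280 + 0.1025·520) / 0.552625 = 441.20 / 0.552625 ≈ 798.37
  x_2 = (0.0075·500 + 0.5850·280 + 0.0400·520) / 0.552625 = 188.35 / 0.552625 ≈ 340.83
  x_3 = (0.1425·500 + 0.0625·280 + 0.7600·520) / 0.552625 = 483.95 / 0.552625 ≈ 875.73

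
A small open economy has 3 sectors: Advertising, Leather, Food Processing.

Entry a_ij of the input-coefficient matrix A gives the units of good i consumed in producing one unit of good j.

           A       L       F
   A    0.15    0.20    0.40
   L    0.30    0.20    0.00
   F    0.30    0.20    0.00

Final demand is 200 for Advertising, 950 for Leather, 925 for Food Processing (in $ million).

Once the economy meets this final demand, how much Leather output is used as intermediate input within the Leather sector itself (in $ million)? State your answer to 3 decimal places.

z_LL = 345.800

I − A =
  [   0.85    -0.20    -0.40]
  [  -0.30     0.80     0.00]
  [  -0.30    -0.20     1.00]
Cofactors of I−A, C_ij = (−1)^(i+j)·(minor ij) (rows/columns in the sector order above):
  C_11 = (0.80)(1.00) − (0.00)(-0.20) = 0.8000
  C_12 = −[(-0.30)(1.00) − (0.00)(-0.30)] = 0.3000
  C_13 = (-0.30)(-0.20) − (0.80)(-0.30) = 0.3000
  C_21 = −[(-0.20)(1.00) − (-0.40)(-0.20)] = 0.2800
  C_22 = (0.85)(1.00) − (-0.40)(-0.30) = 0.7300
  C_23 = −[(0.85)(-0.20) − (-0.20)(-0.30)] = 0.2300
  C_31 = (-0.20)(0.00) − (-0.40)(0.80) = 0.3200
  C_32 = −[(0.85)(0.00) − (-0.40)(-0.30)] = 0.1200
  C_33 = (0.85)(0.80) − (-0.20)(-0.30) = 0.6200
det(I−A) = Σ_j (I−A)_1j·C_1j = (0.85)(0.8000) + (-0.20)(0.3000) + (-0.40)(0.3000) = 0.5000
adj(I−A) = Cᵀ =
  [ 0.8000   0.2800   0.3200]
  [ 0.3000   0.7300   0.1200]
  [ 0.3000   0.2300   0.6200]
(I − A)⁻¹ = adj(I−A) / det(I−A) ≈
  [   1.6000     0.5600     0.6400]
  [   0.6000     1.4600     0.2400]
  [   0.6000     0.4600     1.2400]
First solve x = (I − A)⁻¹ d = adj(I−A)·d / det(I−A); in particular x_L = (0.3000·200 + 0.7300·950 + 0.1200·925) / 0.5000 = 864.50 / 0.5000 = 1729.00000.
Intermediate flow from L to L: z_LL = a_LL · x_L = 0.20 × 864.50 / 0.5000 = 172.90 / 0.5000 = 345.800.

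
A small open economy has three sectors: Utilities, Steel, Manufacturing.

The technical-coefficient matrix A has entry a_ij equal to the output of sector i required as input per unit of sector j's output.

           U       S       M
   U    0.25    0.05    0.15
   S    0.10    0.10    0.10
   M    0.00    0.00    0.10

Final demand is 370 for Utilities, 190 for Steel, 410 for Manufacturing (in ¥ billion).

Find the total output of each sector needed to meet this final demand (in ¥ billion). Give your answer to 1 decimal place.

x_U = 606.4, x_S = 329.1, x_M = 455.6

I − A =
  [   0.75    -0.05    -0.15]
  [  -0.10     0.90    -0.10]
  [   0.00     0.00     0.90]
Cofactors of I−A, C_ij = (−1)^(i+j)·(minor ij) (rows/columns in the sector order above):
  C_11 = (0.90)(0.90) − (-0.10)(0.00) = 0.8100
  C_12 = −[(-0.10)(0.90) − (-0.10)(0.00)] = 0.0900
  C_13 = (-0.10)(0.00) − (0.90)(0.00) = 0.0000
  C_21 = −[(-0.05)(0.90) − (-0.15)(0.00)] = 0.0450
  C_22 = (0.75)(0.90) − (-0.15)(0.00) = 0.6750
  C_23 = −[(0.75)(0.00) − (-0.05)(0.00)] = 0.0000
  C_31 = (-0.05)(-0.10) − (-0.15)(0.90) = 0.1400
  C_32 = −[(0.75)(-0.10) − (-0.15)(-0.10)] = 0.0900
  C_33 = (0.75)(0.90) − (-0.05)(-0.10) = 0.6700
det(I−A) = Σ_j (I−A)_1j·C_1j = (0.75)(0.8100) + (-0.05)(0.0900) + (-0.15)(0.0000) = 0.6030
adj(I−A) = Cᵀ =
  [ 0.8100   0.0450   0.1400]
  [ 0.0900   0.6750   0.0900]
  [ 0.0000   0.0000   0.6700]
(I − A)⁻¹ = adj(I−A) / det(I−A) ≈
  [   1.3433     0.0746     0.2322]
  [   0.1493     1.1194     0.1493]
  [   0.0000     0.0000     1.1111]
x = (I − A)⁻¹ d = adj(I−A)·d / det(I−A), with det(I−A) = 0.6030:
  x_U = (0.8100·370 + 0.0450·190 + 0.1400·410) / 0.6030 = 365.65 / 0.6030 ≈ 606.4
  x_S = (0.0900·370 + 0.6750·190 + 0.0900·410) / 0.6030 = 198.45 / 0.6030 ≈ 329.1
  x_M = (0.0000·370 + 0.0000·190 + 0.6700·410) / 0.6030 = 274.70 / 0.6030 ≈ 455.6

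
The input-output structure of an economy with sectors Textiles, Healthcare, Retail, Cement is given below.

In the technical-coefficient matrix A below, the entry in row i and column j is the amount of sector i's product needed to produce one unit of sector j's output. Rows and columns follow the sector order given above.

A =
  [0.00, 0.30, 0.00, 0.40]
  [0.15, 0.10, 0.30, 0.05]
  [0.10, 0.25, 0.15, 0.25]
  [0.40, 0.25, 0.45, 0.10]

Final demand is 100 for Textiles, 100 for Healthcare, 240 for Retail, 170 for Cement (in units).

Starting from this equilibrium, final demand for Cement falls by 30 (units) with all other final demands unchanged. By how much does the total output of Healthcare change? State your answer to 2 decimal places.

I − A =
  [   1.00    -0.30     0.00    -0.40]
  [  -0.15     0.90    -0.30    -0.05]
  [  -0.10    -0.25     0.85    -0.25]
  [  -0.40    -0.25    -0.45     0.90]
Compute the cofactors C_ij = (−1)^(i+j)·(3×3 minor ij) of I−A; the adjugate is their transpose:
adj(I−A) = Cᵀ =
  [ 0.484750   0.325750   0.279750   0.311250]
  [ 0.174125   0.498500   0.271500   0.180500]
  [ 0.217875   0.314500   0.592000   0.278750]
  [ 0.372750   0.440500   0.495750   0.642750]
det(I−A) = Σ_j (I−A)_1j·C_1j = (1.00)(0.484750) + (-0.30)(0.174125) + (0.00)(0.217875) + (-0.40)(0.372750) = 0.2834125
(I − A)⁻¹ = adj(I−A) / det(I−A) ≈
  [   1.7104     1.1494     0.9871     1.0982]
  [   0.6144     1.7589     0.9580     0.6369]
  [   0.7688     1.1097     2.0888     0.9835]
  [   1.3152     1.5543     1.7492     2.2679]
Δx = (I − A)⁻¹ Δd with Δd having -30 in the Cement component and 0 elsewhere.
So Δx_2 = L_24 · (-30), where L_24 = adj(I−A)_24 / det(I−A) = 0.180500 / 0.2834125.
Δx_2 = 0.180500 × (-30) / 0.2834125 = -5.415 / 0.2834125 ≈ -19.11.

Δx_2 = -19.11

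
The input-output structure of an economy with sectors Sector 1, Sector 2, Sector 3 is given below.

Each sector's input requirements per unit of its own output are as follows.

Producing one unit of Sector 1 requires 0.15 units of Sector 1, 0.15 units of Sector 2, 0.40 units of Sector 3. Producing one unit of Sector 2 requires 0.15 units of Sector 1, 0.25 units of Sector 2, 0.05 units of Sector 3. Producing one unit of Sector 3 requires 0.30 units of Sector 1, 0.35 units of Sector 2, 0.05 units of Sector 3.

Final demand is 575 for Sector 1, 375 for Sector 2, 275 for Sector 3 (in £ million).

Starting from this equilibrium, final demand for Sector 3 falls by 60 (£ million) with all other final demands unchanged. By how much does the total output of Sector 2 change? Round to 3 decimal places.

I − A =
  [   0.85    -0.15    -0.30]
  [  -0.15     0.75    -0.35]
  [  -0.40    -0.05     0.95]
Cofactors of I−A, C_ij = (−1)^(i+j)·(minor ij) (rows/columns in the sector order above):
  C_11 = (0.75)(0.95) − (-0.35)(-0.05) = 0.6950
  C_12 = −[(-0.15)(0.95) − (-0.35)(-0.40)] = 0.2825
  C_13 = (-0.15)(-0.05) − (0.75)(-0.40) = 0.3075
  C_21 = −[(-0.15)(0.95) − (-0.30)(-0.05)] = 0.1575
  C_22 = (0.85)(0.95) − (-0.30)(-0.40) = 0.6875
  C_23 = −[(0.85)(-0.05) − (-0.15)(-0.40)] = 0.1025
  C_31 = (-0.15)(-0.35) − (-0.30)(0.75) = 0.2775
  C_32 = −[(0.85)(-0.35) − (-0.30)(-0.15)] = 0.3425
  C_33 = (0.85)(0.75) − (-0.15)(-0.15) = 0.6150
det(I−A) = Σ_j (I−A)_1j·C_1j = (0.85)(0.6950) + (-0.15)(0.2825) + (-0.30)(0.3075) = 0.456125
adj(I−A) = Cᵀ =
  [ 0.6950   0.1575   0.2775]
  [ 0.2825   0.6875   0.3425]
  [ 0.3075   0.1025   0.6150]
(I − A)⁻¹ = adj(I−A) / det(I−A) ≈
  [   1.5237     0.3453     0.6084]
  [   0.6193     1.5073     0.7509]
  [   0.6742     0.2247     1.3483]
Δx = (I − A)⁻¹ Δd with Δd having -60 in the Sector 3 component and 0 elsewhere.
So Δx_2 = L_23 · (-60), where L_23 = adj(I−A)_23 / det(I−A) = 0.3425 / 0.456125.
Δx_2 = 0.3425 × (-60) / 0.456125 = -20.55 / 0.456125 ≈ -45.053.

Δx_2 = -45.053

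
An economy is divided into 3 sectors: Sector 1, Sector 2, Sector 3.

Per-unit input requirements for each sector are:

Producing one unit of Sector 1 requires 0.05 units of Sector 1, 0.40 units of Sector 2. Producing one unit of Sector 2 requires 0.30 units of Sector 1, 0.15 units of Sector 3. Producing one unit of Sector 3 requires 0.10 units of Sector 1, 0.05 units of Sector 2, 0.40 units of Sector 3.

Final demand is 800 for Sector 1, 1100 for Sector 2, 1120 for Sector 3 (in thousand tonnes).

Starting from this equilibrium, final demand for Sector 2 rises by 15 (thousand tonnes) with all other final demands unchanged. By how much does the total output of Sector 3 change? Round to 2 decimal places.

Δx_3 = 4.41

I − A =
  [   0.95    -0.30    -0.10]
  [  -0.40     1.00    -0.05]
  [   0.00    -0.15     0.60]
Cofactors of I−A, C_ij = (−1)^(i+j)·(minor ij) (rows/columns in the sector order above):
  C_11 = (1.00)(0.60) − (-0.05)(-0.15) = 0.5925
  C_12 = −[(-0.40)(0.60) − (-0.05)(0.00)] = 0.2400
  C_13 = (-0.40)(-0.15) − (1.00)(0.00) = 0.0600
  C_21 = −[(-0.30)(0.60) − (-0.10)(-0.15)] = 0.1950
  C_22 = (0.95)(0.60) − (-0.10)(0.00) = 0.5700
  C_23 = −[(0.95)(-0.15) − (-0.30)(0.00)] = 0.1425
  C_31 = (-0.30)(-0.05) − (-0.10)(1.00) = 0.1150
  C_32 = −[(0.95)(-0.05) − (-0.10)(-0.40)] = 0.0875
  C_33 = (0.95)(1.00) − (-0.30)(-0.40) = 0.8300
det(I−A) = Σ_j (I−A)_1j·C_1j = (0.95)(0.5925) + (-0.30)(0.2400) + (-0.10)(0.0600) = 0.484875
adj(I−A) = Cᵀ =
  [ 0.5925   0.1950   0.1150]
  [ 0.2400   0.5700   0.0875]
  [ 0.0600   0.1425   0.8300]
(I − A)⁻¹ = adj(I−A) / det(I−A) ≈
  [   1.2220     0.4022     0.2372]
  [   0.4950     1.1756     0.1805]
  [   0.1237     0.2939     1.7118]
Δx = (I − A)⁻¹ Δd with Δd having +15 in the Sector 2 component and 0 elsewhere.
So Δx_3 = L_32 · (+15), where L_32 = adj(I−A)_32 / det(I−A) = 0.1425 / 0.484875.
Δx_3 = 0.1425 × (+15) / 0.484875 = 2.1375 / 0.484875 ≈ 4.41.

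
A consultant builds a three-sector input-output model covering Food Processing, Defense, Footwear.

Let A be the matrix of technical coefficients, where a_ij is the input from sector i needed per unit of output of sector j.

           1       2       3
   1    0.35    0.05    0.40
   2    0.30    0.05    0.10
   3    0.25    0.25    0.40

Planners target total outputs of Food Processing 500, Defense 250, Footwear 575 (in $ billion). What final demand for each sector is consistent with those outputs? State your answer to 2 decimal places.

I − A =
  [   0.65    -0.05    -0.40]
  [  -0.30     0.95    -0.10]
  [  -0.25    -0.25     0.60]
d = (I − A) x:
  d_1 = (+0.65)·500 + (-0.05)·250 + (-0.40)·575 = 82.50
  d_2 = (-0.30)·500 + (+0.95)·250 + (-0.10)·575 = 30.00
  d_3 = (-0.25)·500 + (-0.25)·250 + (+0.60)·575 = 157.50

d_1 = 82.50, d_2 = 30.00, d_3 = 157.50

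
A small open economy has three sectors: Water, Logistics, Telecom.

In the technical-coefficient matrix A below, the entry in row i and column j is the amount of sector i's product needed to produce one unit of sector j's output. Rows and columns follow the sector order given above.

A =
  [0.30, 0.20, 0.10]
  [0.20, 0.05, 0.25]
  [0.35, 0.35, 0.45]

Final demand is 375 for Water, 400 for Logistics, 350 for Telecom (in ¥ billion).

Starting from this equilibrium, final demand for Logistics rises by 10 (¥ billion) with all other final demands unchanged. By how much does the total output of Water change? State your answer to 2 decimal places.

I − A =
  [   0.70    -0.20    -0.10]
  [  -0.20     0.95    -0.25]
  [  -0.35    -0.35     0.55]
Cofactors of I−A, C_ij = (−1)^(i+j)·(minor ij) (rows/columns in the sector order above):
  C_11 = (0.95)(0.55) − (-0.25)(-0.35) = 0.4350
  C_12 = −[(-0.20)(0.55) − (-0.25)(-0.35)] = 0.1975
  C_13 = (-0.20)(-0.35) − (0.95)(-0.35) = 0.4025
  C_21 = −[(-0.20)(0.55) − (-0.10)(-0.35)] = 0.1450
  C_22 = (0.70)(0.55) − (-0.10)(-0.35) = 0.3500
  C_23 = −[(0.70)(-0.35) − (-0.20)(-0.35)] = 0.3150
  C_31 = (-0.20)(-0.25) − (-0.10)(0.95) = 0.1450
  C_32 = −[(0.70)(-0.25) − (-0.10)(-0.20)] = 0.1950
  C_33 = (0.70)(0.95) − (-0.20)(-0.20) = 0.6250
det(I−A) = Σ_j (I−A)_1j·C_1j = (0.70)(0.4350) + (-0.20)(0.1975) + (-0.10)(0.4025) = 0.22475
adj(I−A) = Cᵀ =
  [ 0.4350   0.1450   0.1450]
  [ 0.1975   0.3500   0.1950]
  [ 0.4025   0.3150   0.6250]
(I − A)⁻¹ = adj(I−A) / det(I−A) ≈
  [   1.9355     0.6452     0.6452]
  [   0.8788     1.5573     0.8676]
  [   1.7909     1.4016     2.7809]
Δx = (I − A)⁻¹ Δd with Δd having +10 in the Logistics component and 0 elsewhere.
So Δx_1 = L_12 · (+10), where L_12 = adj(I−A)_12 / det(I−A) = 0.1450 / 0.22475.
Δx_1 = 0.1450 × (+10) / 0.22475 = 1.45 / 0.22475 ≈ 6.45.

Δx_1 = 6.45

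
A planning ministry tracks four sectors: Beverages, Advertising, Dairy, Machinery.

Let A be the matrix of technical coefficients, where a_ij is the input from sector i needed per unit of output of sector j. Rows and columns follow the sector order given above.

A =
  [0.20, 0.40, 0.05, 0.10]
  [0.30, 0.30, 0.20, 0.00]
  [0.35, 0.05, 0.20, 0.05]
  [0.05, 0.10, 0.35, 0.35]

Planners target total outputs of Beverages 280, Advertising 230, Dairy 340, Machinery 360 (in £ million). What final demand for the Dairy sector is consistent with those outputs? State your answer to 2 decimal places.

d_3 = 144.50

I − A =
  [   0.80    -0.40    -0.05    -0.10]
  [  -0.30     0.70    -0.20     0.00]
  [  -0.35    -0.05     0.80    -0.05]
  [  -0.05    -0.10    -0.35     0.65]
d = (I − A) x:
  d_1 = (+0.80)·280 + (-0.40)·230 + (-0.05)·340 + (-0.10)·360 = 79.00
  d_2 = (-0.30)·280 + (+0.70)·230 + (-0.20)·340 + (+0.00)·360 = 9.00
  d_3 = (-0.35)·280 + (-0.05)·230 + (+0.80)·340 + (-0.05)·360 = 144.50
  d_4 = (-0.05)·280 + (-0.10)·230 + (-0.35)·340 + (+0.65)·360 = 78.00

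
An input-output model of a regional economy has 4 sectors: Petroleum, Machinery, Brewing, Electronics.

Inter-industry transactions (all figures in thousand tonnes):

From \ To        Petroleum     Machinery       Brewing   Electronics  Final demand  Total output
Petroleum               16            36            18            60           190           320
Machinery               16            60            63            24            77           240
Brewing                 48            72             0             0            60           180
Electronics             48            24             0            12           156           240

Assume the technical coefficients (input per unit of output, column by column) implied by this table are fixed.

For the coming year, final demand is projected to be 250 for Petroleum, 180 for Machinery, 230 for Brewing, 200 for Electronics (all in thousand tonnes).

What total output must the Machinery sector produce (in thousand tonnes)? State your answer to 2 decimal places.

x_2 = 534.51

Technical coefficients a_ij = z_ij / X_j:
  a_11 = 16/320 = 0.05, a_21 = 16/320 = 0.05, a_31 = 48/320 = 0.15, a_41 = 48/320 = 0.15
  a_12 = 36/240 = 0.15, a_22 = 60/240 = 0.25, a_32 = 72/240 = 0.30, a_42 = 24/240 = 0.10
  a_13 = 18/180 = 0.10, a_23 = 63/180 = 0.35, a_33 = 0/180 = 0.00, a_43 = 0/180 = 0.00
  a_14 = 60/240 = 0.25, a_24 = 24/240 = 0.10, a_34 = 0/240 = 0.00, a_44 = 12/240 = 0.05
I − A =
  [   0.95    -0.15    -0.10    -0.25]
  [  -0.05     0.75    -0.35    -0.10]
  [  -0.15    -0.30     1.00     0.00]
  [  -0.15    -0.10     0.00     0.95]
Compute the cofactors C_ij = (−1)^(i+j)·(3×3 minor ij) of I−A; the adjugate is their transpose:
adj(I−A) = Cᵀ =
  [ 0.602750   0.196000   0.128875   0.179250]
  [ 0.112375   0.850750   0.309000   0.119125]
  [ 0.124125   0.284625   0.628625   0.062625]
  [ 0.107000   0.120500   0.052875   0.584625]
det(I−A) = Σ_j (I−A)_1j·C_1j = (0.95)(0.602750) + (-0.15)(0.112375) + (-0.10)(0.124125) + (-0.25)(0.107000) = 0.51659375
(I − A)⁻¹ = adj(I−A) / det(I−A) ≈
  [   1.1668     0.3794     0.2495     0.3470]
  [   0.2175     1.6468     0.5981     0.2306]
  [   0.2403     0.5510     1.2169     0.1212]
  [   0.2071     0.2333     0.1024     1.1317]
x = (I − A)⁻¹ d = adj(I−A)·d / det(I−A), with det(I−A) = 0.51659375:
  x_1 = (0.602750·250 + 0.196000·180 + 0.128875·230 + 0.179250·200) / 0.51659375 = 251.45875 / 0.51659375 ≈ 486.76
  x_2 = (0.112375·250 + 0.850750·180 + 0.309000·230 + 0.119125·200) / 0.51659375 = 276.12375 / 0.51659375 ≈ 534.51
  x_3 = (0.124125·250 + 0.284625·180 + 0.628625·230 + 0.062625·200) / 0.51659375 = 239.3725 / 0.51659375 ≈ 463.37
  x_4 = (0.107000·250 + 0.120500·180 + 0.052875·230 + 0.584625·200) / 0.51659375 = 177.52625 / 0.51659375 ≈ 343.65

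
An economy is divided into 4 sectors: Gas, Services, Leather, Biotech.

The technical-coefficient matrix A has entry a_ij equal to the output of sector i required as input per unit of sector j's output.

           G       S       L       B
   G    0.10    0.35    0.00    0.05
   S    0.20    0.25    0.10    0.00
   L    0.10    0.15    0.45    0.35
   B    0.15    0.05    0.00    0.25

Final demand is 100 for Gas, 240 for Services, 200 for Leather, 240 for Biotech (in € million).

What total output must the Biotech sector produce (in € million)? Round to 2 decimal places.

x_B = 422.23

I − A =
  [   0.90    -0.35     0.00    -0.05]
  [  -0.20     0.75    -0.10     0.00]
  [  -0.10    -0.15     0.55    -0.35]
  [  -0.15    -0.05     0.00     0.75]
Compute the cofactors C_ij = (−1)^(i+j)·(3×3 minor ij) of I−A; the adjugate is their transpose:
adj(I−A) = Cᵀ =
  [ 0.296375   0.145750   0.026500   0.032125]
  [ 0.095250   0.367125   0.066750   0.037500]
  [ 0.121625   0.160750   0.447625   0.217000]
  [ 0.065625   0.053625   0.009750   0.315750]
det(I−A) = Σ_j (I−A)_1j·C_1j = (0.90)(0.296375) + (-0.35)(0.095250) + (0.00)(0.121625) + (-0.05)(0.065625) = 0.23011875
(I − A)⁻¹ = adj(I−A) / det(I−A) ≈
  [   1.2879     0.6334     0.1152     0.1396]
  [   0.4139     1.5954     0.2901     0.1630]
  [   0.5285     0.6986     1.9452     0.9430]
  [   0.2852     0.2330     0.0424     1.3721]
x = (I − A)⁻¹ d = adj(I−A)·d / det(I−A), with det(I−A) = 0.23011875:
  x_G = (0.296375·100 + 0.145750·240 + 0.026500·200 + 0.032125·240) / 0.23011875 = 77.6275 / 0.23011875 ≈ 337.34
  x_S = (0.095250·100 + 0.367125·240 + 0.066750·200 + 0.037500·240) / 0.23011875 = 119.985 / 0.23011875 ≈ 521.40
  x_L = (0.121625·100 + 0.160750·240 + 0.447625·200 + 0.217000·240) / 0.23011875 = 192.3475 / 0.23011875 ≈ 835.86
  x_B = (0.065625·100 + 0.053625·240 + 0.009750·200 + 0.315750·240) / 0.23011875 = 97.1625 / 0.23011875 ≈ 422.23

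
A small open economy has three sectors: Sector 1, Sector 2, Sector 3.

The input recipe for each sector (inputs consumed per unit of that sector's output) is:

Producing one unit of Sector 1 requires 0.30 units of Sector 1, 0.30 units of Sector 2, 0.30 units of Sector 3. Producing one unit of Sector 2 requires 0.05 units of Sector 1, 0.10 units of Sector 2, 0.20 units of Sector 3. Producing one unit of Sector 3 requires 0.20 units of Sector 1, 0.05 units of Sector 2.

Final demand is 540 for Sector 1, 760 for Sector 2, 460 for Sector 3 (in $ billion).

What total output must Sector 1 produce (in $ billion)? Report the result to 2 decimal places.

I − A =
  [   0.70    -0.05    -0.20]
  [  -0.30     0.90    -0.05]
  [  -0.30    -0.20     1.00]
Cofactors of I−A, C_ij = (−1)^(i+j)·(minor ij) (rows/columns in the sector order above):
  C_11 = (0.90)(1.00) − (-0.05)(-0.20) = 0.8900
  C_12 = −[(-0.30)(1.00) − (-0.05)(-0.30)] = 0.3150
  C_13 = (-0.30)(-0.20) − (0.90)(-0.30) = 0.3300
  C_21 = −[(-0.05)(1.00) − (-0.20)(-0.20)] = 0.0900
  C_22 = (0.70)(1.00) − (-0.20)(-0.30) = 0.6400
  C_23 = −[(0.70)(-0.20) − (-0.05)(-0.30)] = 0.1550
  C_31 = (-0.05)(-0.05) − (-0.20)(0.90) = 0.1825
  C_32 = −[(0.70)(-0.05) − (-0.20)(-0.30)] = 0.0950
  C_33 = (0.70)(0.90) − (-0.05)(-0.30) = 0.6150
det(I−A) = Σ_j (I−A)_1j·C_1j = (0.70)(0.8900) + (-0.05)(0.3150) + (-0.20)(0.3300) = 0.54125
adj(I−A) = Cᵀ =
  [ 0.8900   0.0900   0.1825]
  [ 0.3150   0.6400   0.0950]
  [ 0.3300   0.1550   0.6150]
(I − A)⁻¹ = adj(I−A) / det(I−A) ≈
  [   1.6443     0.1663     0.3372]
  [   0.5820     1.1824     0.1755]
  [   0.6097     0.2864     1.1363]
x = (I − A)⁻¹ d = adj(I−A)·d / det(I−A), with det(I−A) = 0.54125:
  x_1 = (0.8900·540 + 0.0900·760 + 0.1825·460) / 0.54125 = 632.95 / 0.54125 ≈ 1169.42
  x_2 = (0.3150·540 + 0.6400·760 + 0.0950·460) / 0.54125 = 700.20 / 0.54125 ≈ 1293.67
  x_3 = (0.3300·540 + 0.1550·760 + 0.6150·460) / 0.54125 = 578.90 / 0.54125 ≈ 1069.56

x_1 = 1169.42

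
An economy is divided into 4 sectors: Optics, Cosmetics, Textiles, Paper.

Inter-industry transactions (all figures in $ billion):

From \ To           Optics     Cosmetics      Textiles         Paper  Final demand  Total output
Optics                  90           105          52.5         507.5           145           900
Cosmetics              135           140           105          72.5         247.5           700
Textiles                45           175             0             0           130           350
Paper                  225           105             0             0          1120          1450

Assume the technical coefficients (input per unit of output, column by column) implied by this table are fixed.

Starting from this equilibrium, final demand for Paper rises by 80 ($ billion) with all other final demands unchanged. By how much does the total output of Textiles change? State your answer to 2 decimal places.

Δx_T = 5.79

Technical coefficients a_ij = z_ij / X_j:
  a_OO = 90/900 = 0.10, a_CO = 135/900 = 0.15, a_TO = 45/900 = 0.05, a_PO = 225/900 = 0.25
  a_OC = 105/700 = 0.15, a_CC = 140/700 = 0.20, a_TC = 175/700 = 0.25, a_PC = 105/700 = 0.15
  a_OT = 52.5/350 = 0.15, a_CT = 105/350 = 0.30, a_TT = 0/350 = 0.00, a_PT = 0/350 = 0.00
  a_OP = 507.5/1450 = 0.35, a_CP = 72.5/1450 = 0.05, a_TP = 0/1450 = 0.00, a_PP = 0/1450 = 0.00
I − A =
  [   0.90    -0.15    -0.15    -0.35]
  [  -0.15     0.80    -0.30    -0.05]
  [  -0.05    -0.25     1.00     0.00]
  [  -0.25    -0.15     0.00     1.00]
Compute the cofactors C_ij = (−1)^(i+j)·(3×3 minor ij) of I−A; the adjugate is their transpose:
adj(I−A) = Cᵀ =
  [ 0.717500   0.240000   0.179625   0.263125]
  [ 0.177500   0.805000   0.268125   0.102375]
  [ 0.080250   0.213250   0.611000   0.038750]
  [ 0.206000   0.180750   0.085125   0.616125]
det(I−A) = Σ_j (I−A)_1j·C_1j = (0.90)(0.717500) + (-0.15)(0.177500) + (-0.15)(0.080250) + (-0.35)(0.206000) = 0.5349875
(I − A)⁻¹ = adj(I−A) / det(I−A) ≈
  [   1.3412     0.4486     0.3358     0.4918]
  [   0.3318     1.5047     0.5012     0.1914]
  [   0.1500     0.3986     1.1421     0.0724]
  [   0.3851     0.3379     0.1591     1.1517]
Δx = (I − A)⁻¹ Δd with Δd having +80 in the Paper component and 0 elsewhere.
So Δx_T = L_TP · (+80), where L_TP = adj(I−A)_TP / det(I−A) = 0.038750 / 0.5349875.
Δx_T = 0.038750 × (+80) / 0.5349875 = 3.10 / 0.5349875 ≈ 5.79.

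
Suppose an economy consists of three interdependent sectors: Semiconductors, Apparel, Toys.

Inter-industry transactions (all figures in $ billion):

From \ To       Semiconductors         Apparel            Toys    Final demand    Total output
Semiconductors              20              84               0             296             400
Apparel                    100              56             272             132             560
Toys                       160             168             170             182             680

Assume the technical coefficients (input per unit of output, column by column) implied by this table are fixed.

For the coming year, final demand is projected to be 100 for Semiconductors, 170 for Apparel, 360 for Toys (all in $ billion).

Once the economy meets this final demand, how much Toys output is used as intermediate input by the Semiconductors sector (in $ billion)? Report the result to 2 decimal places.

z_31 = 81.01

Technical coefficients a_ij = z_ij / X_j:
  a_11 = 20/400 = 0.05, a_21 = 100/400 = 0.25, a_31 = 160/400 = 0.40
  a_12 = 84/560 = 0.15, a_22 = 56/560 = 0.10, a_32 = 168/560 = 0.30
  a_13 = 0/680 = 0.00, a_23 = 272/680 = 0.40, a_33 = 170/680 = 0.25
I − A =
  [   0.95    -0.15     0.00]
  [  -0.25     0.90    -0.40]
  [  -0.40    -0.30     0.75]
Cofactors of I−A, C_ij = (−1)^(i+j)·(minor ij) (rows/columns in the sector order above):
  C_11 = (0.90)(0.75) − (-0.40)(-0.30) = 0.5550
  C_12 = −[(-0.25)(0.75) − (-0.40)(-0.40)] = 0.3475
  C_13 = (-0.25)(-0.30) − (0.90)(-0.40) = 0.4350
  C_21 = −[(-0.15)(0.75) − (0.00)(-0.30)] = 0.1125
  C_22 = (0.95)(0.75) − (0.00)(-0.40) = 0.7125
  C_23 = −[(0.95)(-0.30) − (-0.15)(-0.40)] = 0.3450
  C_31 = (-0.15)(-0.40) − (0.00)(0.90) = 0.0600
  C_32 = −[(0.95)(-0.40) − (0.00)(-0.25)] = 0.3800
  C_33 = (0.95)(0.90) − (-0.15)(-0.25) = 0.8175
det(I−A) = Σ_j (I−A)_1j·C_1j = (0.95)(0.5550) + (-0.15)(0.3475) + (0.00)(0.4350) = 0.475125
adj(I−A) = Cᵀ =
  [ 0.5550   0.1125   0.0600]
  [ 0.3475   0.7125   0.3800]
  [ 0.4350   0.3450   0.8175]
(I − A)⁻¹ = adj(I−A) / det(I−A) ≈
  [   1.1681     0.2368     0.1263]
  [   0.7314     1.4996     0.7998]
  [   0.9155     0.7261     1.7206]
First solve x = (I − A)⁻¹ d = adj(I−A)·d / det(I−A); in particular x_1 = (0.5550·100 + 0.1125·170 + 0.0600·360) / 0.475125 = 96.225 / 0.475125 ≈ 202.5257.
Intermediate flow from 3 to 1: z_31 = a_31 · x_1 = 0.40 × 96.225 / 0.475125 = 38.49 / 0.475125 ≈ 81.01.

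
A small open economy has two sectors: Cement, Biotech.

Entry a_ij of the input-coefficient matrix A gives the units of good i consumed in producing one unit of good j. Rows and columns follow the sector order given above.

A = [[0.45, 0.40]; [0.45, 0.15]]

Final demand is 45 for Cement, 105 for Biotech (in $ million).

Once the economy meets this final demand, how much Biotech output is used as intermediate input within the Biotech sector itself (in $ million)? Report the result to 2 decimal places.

I − A =
  [   0.55    -0.40]
  [  -0.45     0.85]
det(I−A) = (0.55)(0.85) − (-0.40)(-0.45) = 0.2875
adj(I−A) = [[0.85, 0.40], [0.45, 0.55]]
(I − A)⁻¹ = adj(I−A) / det(I−A) ≈
  [   2.9565     1.3913]
  [   1.5652     1.9130]
First solve x = (I − A)⁻¹ d = adj(I−A)·d / det(I−A); in particular x_2 = (0.45·45 + 0.55·105) / 0.2875 = 78.00 / 0.2875 ≈ 271.3043.
Intermediate flow from 2 to 2: z_22 = a_22 · x_2 = 0.15 × 78.00 / 0.2875 = 11.70 / 0.2875 ≈ 40.70.

z_22 = 40.70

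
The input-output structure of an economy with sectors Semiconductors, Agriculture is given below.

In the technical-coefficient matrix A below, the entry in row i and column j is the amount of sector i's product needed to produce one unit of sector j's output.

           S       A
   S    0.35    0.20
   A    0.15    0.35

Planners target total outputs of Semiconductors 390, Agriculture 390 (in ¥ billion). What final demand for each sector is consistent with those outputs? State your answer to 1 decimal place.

I − A =
  [   0.65    -0.20]
  [  -0.15     0.65]
d = (I − A) x:
  d_S = (+0.65)·390 + (-0.20)·390 = 175.5
  d_A = (-0.15)·390 + (+0.65)·390 = 195.0

d_S = 175.5, d_A = 195.0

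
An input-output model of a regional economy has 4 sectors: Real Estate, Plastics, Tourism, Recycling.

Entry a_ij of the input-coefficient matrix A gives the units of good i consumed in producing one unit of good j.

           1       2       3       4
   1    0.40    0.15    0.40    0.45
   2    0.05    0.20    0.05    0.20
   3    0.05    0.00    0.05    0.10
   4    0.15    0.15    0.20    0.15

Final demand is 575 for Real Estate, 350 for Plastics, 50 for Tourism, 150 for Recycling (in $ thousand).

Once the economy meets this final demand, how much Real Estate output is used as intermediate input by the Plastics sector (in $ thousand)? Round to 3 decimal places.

I − A =
  [   0.60    -0.15    -0.40    -0.45]
  [  -0.05     0.80    -0.05    -0.20]
  [  -0.05     0.00     0.95    -0.10]
  [  -0.15    -0.15    -0.20     0.85]
Compute the cofactors C_ij = (−1)^(i+j)·(3×3 minor ij) of I−A; the adjugate is their transpose:
adj(I−A) = Cᵀ =
  [ 0.600750   0.188250   0.347750   0.403250]
  [ 0.072750   0.380875   0.079625   0.137500]
  [ 0.045250   0.021000   0.321750   0.066750]
  [ 0.129500   0.105375   0.151125   0.432500]
det(I−A) = Σ_j (I−A)_1j·C_1j = (0.60)(0.600750) + (-0.15)(0.072750) + (-0.40)(0.045250) + (-0.45)(0.129500) = 0.2731625
(I − A)⁻¹ = adj(I−A) / det(I−A) ≈
  [   2.1992     0.6892     1.2731     1.4762]
  [   0.2663     1.3943     0.2915     0.5034]
  [   0.1657     0.0769     1.1779     0.2444]
  [   0.4741     0.3858     0.5532     1.5833]
First solve x = (I − A)⁻¹ d = adj(I−A)·d / det(I−A); in particular x_2 = (0.072750·575 + 0.380875·350 + 0.079625·50 + 0.137500·150) / 0.2731625 = 199.74375 / 0.2731625 ≈ 731.22683.
Intermediate flow from 1 to 2: z_12 = a_12 · x_2 = 0.15 × 199.74375 / 0.2731625 = 29.9615625 / 0.2731625 ≈ 109.684.

z_12 = 109.684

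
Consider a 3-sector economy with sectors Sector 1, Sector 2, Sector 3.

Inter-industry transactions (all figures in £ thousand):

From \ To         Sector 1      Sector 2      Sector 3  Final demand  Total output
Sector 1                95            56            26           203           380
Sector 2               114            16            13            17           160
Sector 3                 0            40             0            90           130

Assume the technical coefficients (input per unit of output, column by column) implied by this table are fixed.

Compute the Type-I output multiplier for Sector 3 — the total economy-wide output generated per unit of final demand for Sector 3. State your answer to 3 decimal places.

Technical coefficients a_ij = z_ij / X_j:
  a_11 = 95/380 = 0.25, a_21 = 114/380 = 0.30, a_31 = 0/380 = 0.00
  a_12 = 56/160 = 0.35, a_22 = 16/160 = 0.10, a_32 = 40/160 = 0.25
  a_13 = 26/130 = 0.20, a_23 = 13/130 = 0.10, a_33 = 0/130 = 0.00
I − A =
  [   0.75    -0.35    -0.20]
  [  -0.30     0.90    -0.10]
  [   0.00    -0.25     1.00]
Cofactors of I−A, C_ij = (−1)^(i+j)·(minor ij) (rows/columns in the sector order above):
  C_11 = (0.90)(1.00) − (-0.10)(-0.25) = 0.8750
  C_12 = −[(-0.30)(1.00) − (-0.10)(0.00)] = 0.3000
  C_13 = (-0.30)(-0.25) − (0.90)(0.00) = 0.0750
  C_21 = −[(-0.35)(1.00) − (-0.20)(-0.25)] = 0.4000
  C_22 = (0.75)(1.00) − (-0.20)(0.00) = 0.7500
  C_23 = −[(0.75)(-0.25) − (-0.35)(0.00)] = 0.1875
  C_31 = (-0.35)(-0.10) − (-0.20)(0.90) = 0.2150
  C_32 = −[(0.75)(-0.10) − (-0.20)(-0.30)] = 0.1350
  C_33 = (0.75)(0.90) − (-0.35)(-0.30) = 0.5700
det(I−A) = Σ_j (I−A)_1j·C_1j = (0.75)(0.8750) + (-0.35)(0.3000) + (-0.20)(0.0750) = 0.53625
adj(I−A) = Cᵀ =
  [ 0.8750   0.4000   0.2150]
  [ 0.3000   0.7500   0.1350]
  [ 0.0750   0.1875   0.5700]
(I − A)⁻¹ = adj(I−A) / det(I−A) ≈
  [   1.6317     0.7459     0.4009]
  [   0.5594     1.3986     0.2517]
  [   0.1399     0.3497     1.0629]
The output multiplier for sector j is the column-j sum of the Leontief inverse (I − A)⁻¹ = adj(I−A) / det(I−A).
Column 3 of adj(I−A): (0.2150, 0.1350, 0.5700); det(I−A) = 0.53625.
m_3 = (0.2150 + 0.1350 + 0.5700) / 0.53625 = 0.92 / 0.53625 ≈ 1.716.

m_3 = 1.716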